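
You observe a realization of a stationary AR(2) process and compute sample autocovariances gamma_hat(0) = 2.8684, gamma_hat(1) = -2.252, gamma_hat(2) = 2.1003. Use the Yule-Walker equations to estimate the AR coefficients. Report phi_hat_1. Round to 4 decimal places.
\hat\phi_{1} = -0.5480

The Yule-Walker equations for an AR(p) process read, in matrix form,
  Gamma_p phi = r_p,   with   (Gamma_p)_{ij} = gamma(|i - j|),
                       (r_p)_i = gamma(i),   i,j = 1..p.
Substitute the sample gammas (Toeplitz matrix and right-hand side of size 2):
  Gamma_p = [[2.8684, -2.252], [-2.252, 2.8684]]
  r_p     = [-2.252, 2.1003]
Written out:
  2.8684 phi_1 - 2.252 phi_2 = -2.252
  -2.252 phi_1 + 2.8684 phi_2 = 2.1003
Solve by Cramer's rule:
  det = gamma(0)^2 - gamma(1)^2 = (2.8684)^2 - (-2.252)^2 = 8.22771856 - 5.071504 = 3.15621456
  phi_hat_1 = [gamma(1) gamma(0) - gamma(1) gamma(2)] / det = [(-2.252)(2.8684) - (-2.252)(2.1003)] / 3.15621456 = -1.7297612 / 3.15621456 = -0.548
  phi_hat_2 = [gamma(0) gamma(2) - gamma(1)^2] / det = [(2.8684)(2.1003) - (-2.252)^2] / 3.15621456 = 0.95299652 / 3.15621456 = 0.3019
So phi_hat = [-0.5480, 0.3019].
Therefore phi_hat_1 = -0.5480.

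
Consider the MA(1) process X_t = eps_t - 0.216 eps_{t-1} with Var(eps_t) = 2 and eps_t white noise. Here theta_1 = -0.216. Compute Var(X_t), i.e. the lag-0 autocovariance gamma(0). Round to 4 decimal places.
\gamma(0) = 2.0933

For an MA(q) process X_t = eps_t + sum_i theta_i eps_{t-i} with
Var(eps_t) = sigma^2, the variance is
  gamma(0) = sigma^2 * (1 + sum_i theta_i^2).
  sum_i theta_i^2 = (-0.216)^2 = 0.046656.
  gamma(0) = 2 * (1 + 0.046656) = 2 * 1.046656 = 2.093312, which rounds to 2.0933.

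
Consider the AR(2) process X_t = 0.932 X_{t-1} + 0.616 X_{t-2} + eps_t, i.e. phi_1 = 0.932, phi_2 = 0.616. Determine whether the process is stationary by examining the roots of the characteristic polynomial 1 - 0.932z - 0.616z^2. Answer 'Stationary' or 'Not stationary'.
\text{Not stationary}

The AR(p) characteristic polynomial is P(z) = 1 - 0.932z - 0.616z^2.
Stationarity requires all roots to lie outside the unit circle, i.e. |z| > 1 for every root.
Set 1 + (-0.932) z + (-0.616) z^2 = 0, i.e. a z^2 + b z + c = 0 with a = -0.616, b = -0.932, c = 1.
Discriminant D = b^2 - 4ac = (-0.932)^2 - 4*(-0.616)*1 = 0.868624 - (-2.464) = 3.332624.
D >= 0, so the roots are real: z = (-b +/- sqrt(D)) / (2a) = (0.932 +/- 1.825548) / (-1.232).
  z_1 = (0.932 + 1.825548) / (-1.232) = -2.2383,   |z_1| = 2.2383.
  z_2 = (0.932 - 1.825548) / (-1.232) = 0.7253,   |z_2| = 0.7253.
Moduli of all roots: 2.2383, 0.7253.
All moduli strictly greater than 1? No.
Verdict: Not stationary.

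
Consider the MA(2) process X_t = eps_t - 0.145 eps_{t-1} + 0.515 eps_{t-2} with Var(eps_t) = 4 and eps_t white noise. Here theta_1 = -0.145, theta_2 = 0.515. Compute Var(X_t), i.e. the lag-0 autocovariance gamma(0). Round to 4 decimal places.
\gamma(0) = 5.1450

For an MA(q) process X_t = eps_t + sum_i theta_i eps_{t-i} with
Var(eps_t) = sigma^2, the variance is
  gamma(0) = sigma^2 * (1 + sum_i theta_i^2).
  sum_i theta_i^2 = (-0.145)^2 + (0.515)^2 = 0.021025 + 0.265225 = 0.28625.
  gamma(0) = 4 * (1 + 0.28625) = 4 * 1.28625 = 5.145, which rounds to 5.1450.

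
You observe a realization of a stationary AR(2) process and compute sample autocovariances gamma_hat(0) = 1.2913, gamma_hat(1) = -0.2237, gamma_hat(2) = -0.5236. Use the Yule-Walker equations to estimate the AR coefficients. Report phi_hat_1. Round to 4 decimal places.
\hat\phi_{1} = -0.2510

The Yule-Walker equations for an AR(p) process read, in matrix form,
  Gamma_p phi = r_p,   with   (Gamma_p)_{ij} = gamma(|i - j|),
                       (r_p)_i = gamma(i),   i,j = 1..p.
Substitute the sample gammas (Toeplitz matrix and right-hand side of size 2):
  Gamma_p = [[1.2913, -0.2237], [-0.2237, 1.2913]]
  r_p     = [-0.2237, -0.5236]
Written out:
  1.2913 phi_1 - 0.2237 phi_2 = -0.2237
  -0.2237 phi_1 + 1.2913 phi_2 = -0.5236
Solve by Cramer's rule:
  det = gamma(0)^2 - gamma(1)^2 = (1.2913)^2 - (-0.2237)^2 = 1.66745569 - 0.05004169 = 1.617414
  phi_hat_1 = [gamma(1) gamma(0) - gamma(1) gamma(2)] / det = [(-0.2237)(1.2913) - (-0.2237)(-0.5236)] / 1.617414 = -0.40599313 / 1.617414 = -0.251
  phi_hat_2 = [gamma(0) gamma(2) - gamma(1)^2] / det = [(1.2913)(-0.5236) - (-0.2237)^2] / 1.617414 = -0.72616637 / 1.617414 = -0.449
So phi_hat = [-0.2510, -0.4490].
Therefore phi_hat_1 = -0.2510.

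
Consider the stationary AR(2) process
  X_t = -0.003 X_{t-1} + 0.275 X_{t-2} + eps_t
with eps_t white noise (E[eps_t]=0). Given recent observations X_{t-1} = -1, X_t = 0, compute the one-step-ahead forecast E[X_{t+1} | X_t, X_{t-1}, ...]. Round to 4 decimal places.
E[X_{t+1} \mid \mathcal F_t] = -0.2750

For an AR(p) model X_t = c + sum_i phi_i X_{t-i} + eps_t, the
one-step-ahead conditional mean is
  E[X_{t+1} | X_t, ...] = c + sum_i phi_i X_{t+1-i}.
Substitute known values:
  E[X_{t+1} | ...] = (-0.003) * (0) + (0.275) * (-1)
                   = -0.2750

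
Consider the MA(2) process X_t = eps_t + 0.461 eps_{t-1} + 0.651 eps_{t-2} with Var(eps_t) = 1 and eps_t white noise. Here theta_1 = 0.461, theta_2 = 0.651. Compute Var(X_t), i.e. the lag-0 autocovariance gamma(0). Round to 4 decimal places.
\gamma(0) = 1.6363

For an MA(q) process X_t = eps_t + sum_i theta_i eps_{t-i} with
Var(eps_t) = sigma^2, the variance is
  gamma(0) = sigma^2 * (1 + sum_i theta_i^2).
  sum_i theta_i^2 = (0.461)^2 + (0.651)^2 = 0.212521 + 0.423801 = 0.636322.
  gamma(0) = 1 * (1 + 0.636322) = 1 * 1.636322 = 1.636322, which rounds to 1.6363.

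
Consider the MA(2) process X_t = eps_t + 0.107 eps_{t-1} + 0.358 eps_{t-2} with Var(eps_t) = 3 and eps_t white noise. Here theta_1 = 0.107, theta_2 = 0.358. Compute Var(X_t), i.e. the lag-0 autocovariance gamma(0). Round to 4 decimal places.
\gamma(0) = 3.4188

For an MA(q) process X_t = eps_t + sum_i theta_i eps_{t-i} with
Var(eps_t) = sigma^2, the variance is
  gamma(0) = sigma^2 * (1 + sum_i theta_i^2).
  sum_i theta_i^2 = (0.107)^2 + (0.358)^2 = 0.011449 + 0.128164 = 0.139613.
  gamma(0) = 3 * (1 + 0.139613) = 3 * 1.139613 = 3.418839, which rounds to 3.4188.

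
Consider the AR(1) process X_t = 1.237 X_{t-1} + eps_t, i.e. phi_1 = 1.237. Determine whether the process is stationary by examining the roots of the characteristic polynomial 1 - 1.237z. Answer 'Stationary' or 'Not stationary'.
\text{Not stationary}

The AR(p) characteristic polynomial is P(z) = 1 - 1.237z.
Stationarity requires all roots to lie outside the unit circle, i.e. |z| > 1 for every root.
This is linear in z: 1 + (-1.237) z = 0  =>  z = -1/(-1.237) = 0.808407,  |z| = 0.808407.
Moduli of all roots: 0.8084.
All moduli strictly greater than 1? No.
Verdict: Not stationary.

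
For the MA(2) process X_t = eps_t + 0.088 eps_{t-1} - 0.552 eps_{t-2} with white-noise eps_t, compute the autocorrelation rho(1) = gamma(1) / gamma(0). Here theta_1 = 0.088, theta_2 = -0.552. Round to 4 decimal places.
\rho(1) = 0.0300

For an MA(q) process with theta_0 = 1, the autocovariance is
  gamma(k) = sigma^2 * sum_{i=0..q-k} theta_i * theta_{i+k},
and rho(k) = gamma(k) / gamma(0). Sigma^2 cancels.
  numerator   = (1)*(0.088) + (0.088)*(-0.552) = 0.039424.
  denominator = (1)^2 + (0.088)^2 + (-0.552)^2 = 1.312448.
  rho(1) = 0.039424 / 1.312448 = 0.0300.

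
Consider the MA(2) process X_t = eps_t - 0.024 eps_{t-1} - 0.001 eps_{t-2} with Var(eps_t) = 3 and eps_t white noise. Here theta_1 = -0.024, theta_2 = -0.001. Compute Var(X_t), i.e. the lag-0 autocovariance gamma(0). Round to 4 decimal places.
\gamma(0) = 3.0017

For an MA(q) process X_t = eps_t + sum_i theta_i eps_{t-i} with
Var(eps_t) = sigma^2, the variance is
  gamma(0) = sigma^2 * (1 + sum_i theta_i^2).
  sum_i theta_i^2 = (-0.024)^2 + (-0.001)^2 = 0.000576 + 0.000001 = 0.000577.
  gamma(0) = 3 * (1 + 0.000577) = 3 * 1.000577 = 3.001731, which rounds to 3.0017.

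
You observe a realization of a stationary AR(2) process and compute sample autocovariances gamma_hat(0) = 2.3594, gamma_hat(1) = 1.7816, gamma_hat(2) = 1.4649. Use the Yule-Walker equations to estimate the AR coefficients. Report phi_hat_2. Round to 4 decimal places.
\hat\phi_{2} = 0.1179

The Yule-Walker equations for an AR(p) process read, in matrix form,
  Gamma_p phi = r_p,   with   (Gamma_p)_{ij} = gamma(|i - j|),
                       (r_p)_i = gamma(i),   i,j = 1..p.
Substitute the sample gammas (Toeplitz matrix and right-hand side of size 2):
  Gamma_p = [[2.3594, 1.7816], [1.7816, 2.3594]]
  r_p     = [1.7816, 1.4649]
Written out:
  2.3594 phi_1 + 1.7816 phi_2 = 1.7816
  1.7816 phi_1 + 2.3594 phi_2 = 1.4649
Solve by Cramer's rule:
  det = gamma(0)^2 - gamma(1)^2 = (2.3594)^2 - (1.7816)^2 = 5.56676836 - 3.17409856 = 2.3926698
  phi_hat_1 = [gamma(1) gamma(0) - gamma(1) gamma(2)] / det = [(1.7816)(2.3594) - (1.7816)(1.4649)] / 2.3926698 = 1.5936412 / 2.3926698 = 0.6661
  phi_hat_2 = [gamma(0) gamma(2) - gamma(1)^2] / det = [(2.3594)(1.4649) - (1.7816)^2] / 2.3926698 = 0.2821865 / 2.3926698 = 0.1179
So phi_hat = [0.6661, 0.1179].
Therefore phi_hat_2 = 0.1179.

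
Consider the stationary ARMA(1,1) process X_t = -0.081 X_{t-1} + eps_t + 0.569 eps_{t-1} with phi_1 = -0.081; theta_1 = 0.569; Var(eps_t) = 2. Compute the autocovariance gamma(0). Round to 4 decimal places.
\gamma(0) = 2.4794

Multiply the model equation by X_{t-k} and take expectations. With theta_0 = psi_0 = 1 and psi_j the MA(infinity) weights, this gives
  gamma(k) - sum_i phi_i gamma(k-i) = c_k,
  c_k = sigma^2 * sum_{j=k..q} theta_j psi_{j-k}   (c_k = 0 for k > q),
using gamma(-m) = gamma(m).
psi-weights needed (psi_j = theta_j + sum_i phi_i psi_{j-i}):
  psi_1 = theta_1 + phi_1 = 0.569 + (-0.081) = 0.488
Right-hand sides:
  c_0 = sigma^2 (1 + theta_1 psi_1) = 2 * (1 + (0.569)(0.488)) = 2 * 1.277672 = 2.555344
  c_1 = sigma^2 theta_1 = 2 * (0.569) = 1.138
  c_2 = 0
Equations for k = 0 and k = 1 (AR order 1):
  gamma(0) = phi_1 gamma(1) + c_0
  gamma(1) = phi_1 gamma(0) + c_1
Substituting the second into the first: gamma(0) (1 - phi_1^2) = c_0 + phi_1 c_1, so
  gamma(0) = (c_0 + phi_1 c_1) / (1 - phi_1^2) = (2.555344 + (-0.081)(1.138)) / (1 - (-0.081)^2) = 2.463166 / 0.993439 = 2.479434.
Therefore gamma(0) = 2.4794 (to 4 decimal places).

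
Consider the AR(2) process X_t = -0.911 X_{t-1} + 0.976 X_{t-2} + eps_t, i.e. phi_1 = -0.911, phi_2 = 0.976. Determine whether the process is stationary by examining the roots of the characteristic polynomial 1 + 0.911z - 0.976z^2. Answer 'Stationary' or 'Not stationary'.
\text{Not stationary}

The AR(p) characteristic polynomial is P(z) = 1 + 0.911z - 0.976z^2.
Stationarity requires all roots to lie outside the unit circle, i.e. |z| > 1 for every root.
Set 1 + (0.911) z + (-0.976) z^2 = 0, i.e. a z^2 + b z + c = 0 with a = -0.976, b = 0.911, c = 1.
Discriminant D = b^2 - 4ac = (0.911)^2 - 4*(-0.976)*1 = 0.829921 - (-3.904) = 4.733921.
D >= 0, so the roots are real: z = (-b +/- sqrt(D)) / (2a) = (-0.911 +/- 2.175758) / (-1.952).
  z_1 = (-0.911 + 2.175758) / (-1.952) = -0.6479,   |z_1| = 0.6479.
  z_2 = (-0.911 - 2.175758) / (-1.952) = 1.5813,   |z_2| = 1.5813.
Moduli of all roots: 0.6479, 1.5813.
All moduli strictly greater than 1? No.
Verdict: Not stationary.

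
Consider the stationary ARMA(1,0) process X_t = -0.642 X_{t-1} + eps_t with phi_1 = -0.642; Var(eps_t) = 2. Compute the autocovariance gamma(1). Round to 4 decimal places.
\gamma(1) = -2.1843

Multiply the model equation by X_{t-k} and take expectations. With theta_0 = psi_0 = 1 and psi_j the MA(infinity) weights, this gives
  gamma(k) - sum_i phi_i gamma(k-i) = c_k,
  c_k = sigma^2 * sum_{j=k..q} theta_j psi_{j-k}   (c_k = 0 for k > q),
using gamma(-m) = gamma(m).
Pure AR (q = 0): c_0 = sigma^2 = 2, c_k = 0 for k >= 1.
Equations for k = 0 and k = 1 (AR order 1):
  gamma(0) = phi_1 gamma(1) + c_0
  gamma(1) = phi_1 gamma(0) + c_1
Substituting the second into the first: gamma(0) (1 - phi_1^2) = c_0 + phi_1 c_1, so
  gamma(0) = c_0 / (1 - phi_1^2) = 2 / (1 - (-0.642)^2) = 2 / 0.587836 = 3.402309.
  gamma(1) = phi_1 gamma(0) = (-0.642)(3.402309) = -2.184283.
Therefore gamma(1) = -2.1843 (to 4 decimal places).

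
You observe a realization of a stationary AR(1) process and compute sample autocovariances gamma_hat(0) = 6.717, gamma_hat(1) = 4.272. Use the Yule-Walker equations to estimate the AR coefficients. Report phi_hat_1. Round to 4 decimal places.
\hat\phi_{1} = 0.6360

The Yule-Walker equations for an AR(p) process read, in matrix form,
  Gamma_p phi = r_p,   with   (Gamma_p)_{ij} = gamma(|i - j|),
                       (r_p)_i = gamma(i),   i,j = 1..p.
Substitute the sample gammas (Toeplitz matrix and right-hand side of size 1):
  Gamma_p = [[6.717]]
  r_p     = [4.272]
With p = 1 this is the single equation gamma(0) phi_1 = gamma(1):
  phi_hat_1 = gamma(1) / gamma(0) = 4.272 / 6.717 = 0.6360.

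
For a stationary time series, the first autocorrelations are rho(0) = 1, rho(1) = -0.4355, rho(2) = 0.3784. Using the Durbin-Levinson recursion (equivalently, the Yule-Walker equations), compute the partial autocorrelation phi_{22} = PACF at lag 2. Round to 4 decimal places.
\phi_{22} = 0.2329

The PACF at lag k is phi_{kk}, the last component of the solution
to the Yule-Walker system G_k phi = r_k where
  (G_k)_{ij} = rho(|i - j|), (r_k)_i = rho(i), i,j = 1..k.
Equivalently, Durbin-Levinson gives phi_{kk} iteratively:
  phi_{11} = rho(1)
  phi_{kk} = [rho(k) - sum_{j=1..k-1} phi_{k-1,j} rho(k-j)]
            / [1 - sum_{j=1..k-1} phi_{k-1,j} rho(j)],
  phi_{k,j} = phi_{k-1,j} - phi_{kk} phi_{k-1,k-j},  j = 1..k-1.
Step k = 1:
  phi_11 = rho(1) = -0.4355.
Step k = 2:
  phi_22 = [rho(2) - phi_11 rho(1)] / [1 - phi_11 rho(1)] = [0.3784 - (-0.4355)(-0.4355)] / [1 - (-0.4355)(-0.4355)]
         = 0.18873975 / 0.81033975 = 0.2329.
Therefore phi_{22} = 0.2329.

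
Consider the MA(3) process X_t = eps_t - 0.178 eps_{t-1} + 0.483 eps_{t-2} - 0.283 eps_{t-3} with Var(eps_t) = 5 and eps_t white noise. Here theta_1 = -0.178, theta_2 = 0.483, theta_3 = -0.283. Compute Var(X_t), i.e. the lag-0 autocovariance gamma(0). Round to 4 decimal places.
\gamma(0) = 6.7253

For an MA(q) process X_t = eps_t + sum_i theta_i eps_{t-i} with
Var(eps_t) = sigma^2, the variance is
  gamma(0) = sigma^2 * (1 + sum_i theta_i^2).
  sum_i theta_i^2 = (-0.178)^2 + (0.483)^2 + (-0.283)^2 = 0.031684 + 0.233289 + 0.080089 = 0.345062.
  gamma(0) = 5 * (1 + 0.345062) = 5 * 1.345062 = 6.72531, which rounds to 6.7253.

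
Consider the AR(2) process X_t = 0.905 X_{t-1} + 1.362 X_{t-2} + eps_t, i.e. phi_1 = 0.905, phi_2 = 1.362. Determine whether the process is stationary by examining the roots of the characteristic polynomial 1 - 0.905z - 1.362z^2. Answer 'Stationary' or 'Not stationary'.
\text{Not stationary}

The AR(p) characteristic polynomial is P(z) = 1 - 0.905z - 1.362z^2.
Stationarity requires all roots to lie outside the unit circle, i.e. |z| > 1 for every root.
Set 1 + (-0.905) z + (-1.362) z^2 = 0, i.e. a z^2 + b z + c = 0 with a = -1.362, b = -0.905, c = 1.
Discriminant D = b^2 - 4ac = (-0.905)^2 - 4*(-1.362)*1 = 0.819025 - (-5.448) = 6.267025.
D >= 0, so the roots are real: z = (-b +/- sqrt(D)) / (2a) = (0.905 +/- 2.503403) / (-2.724).
  z_1 = (0.905 + 2.503403) / (-2.724) = -1.2512,   |z_1| = 1.2512.
  z_2 = (0.905 - 2.503403) / (-2.724) = 0.5868,   |z_2| = 0.5868.
Moduli of all roots: 1.2512, 0.5868.
All moduli strictly greater than 1? No.
Verdict: Not stationary.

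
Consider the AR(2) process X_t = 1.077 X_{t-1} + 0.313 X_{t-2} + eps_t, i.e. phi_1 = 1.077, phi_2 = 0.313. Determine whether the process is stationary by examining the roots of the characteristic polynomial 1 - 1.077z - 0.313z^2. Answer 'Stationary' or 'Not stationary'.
\text{Not stationary}

The AR(p) characteristic polynomial is P(z) = 1 - 1.077z - 0.313z^2.
Stationarity requires all roots to lie outside the unit circle, i.e. |z| > 1 for every root.
Set 1 + (-1.077) z + (-0.313) z^2 = 0, i.e. a z^2 + b z + c = 0 with a = -0.313, b = -1.077, c = 1.
Discriminant D = b^2 - 4ac = (-1.077)^2 - 4*(-0.313)*1 = 1.159929 - (-1.252) = 2.411929.
D >= 0, so the roots are real: z = (-b +/- sqrt(D)) / (2a) = (1.077 +/- 1.553039) / (-0.626).
  z_1 = (1.077 + 1.553039) / (-0.626) = -4.2013,   |z_1| = 4.2013.
  z_2 = (1.077 - 1.553039) / (-0.626) = 0.7604,   |z_2| = 0.7604.
Moduli of all roots: 4.2013, 0.7604.
All moduli strictly greater than 1? No.
Verdict: Not stationary.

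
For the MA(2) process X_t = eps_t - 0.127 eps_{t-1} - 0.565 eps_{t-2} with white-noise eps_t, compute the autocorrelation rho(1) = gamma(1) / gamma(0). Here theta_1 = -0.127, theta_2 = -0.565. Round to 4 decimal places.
\rho(1) = -0.0414

For an MA(q) process with theta_0 = 1, the autocovariance is
  gamma(k) = sigma^2 * sum_{i=0..q-k} theta_i * theta_{i+k},
and rho(k) = gamma(k) / gamma(0). Sigma^2 cancels.
  numerator   = (1)*(-0.127) + (-0.127)*(-0.565) = -0.055245.
  denominator = (1)^2 + (-0.127)^2 + (-0.565)^2 = 1.335354.
  rho(1) = -0.055245 / 1.335354 = -0.0414.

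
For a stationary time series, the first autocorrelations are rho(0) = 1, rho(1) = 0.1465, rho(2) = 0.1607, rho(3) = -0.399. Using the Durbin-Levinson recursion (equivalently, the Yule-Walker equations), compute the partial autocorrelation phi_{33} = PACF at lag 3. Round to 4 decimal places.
\phi_{33} = -0.4590

The PACF at lag k is phi_{kk}, the last component of the solution
to the Yule-Walker system G_k phi = r_k where
  (G_k)_{ij} = rho(|i - j|), (r_k)_i = rho(i), i,j = 1..k.
Equivalently, Durbin-Levinson gives phi_{kk} iteratively:
  phi_{11} = rho(1)
  phi_{kk} = [rho(k) - sum_{j=1..k-1} phi_{k-1,j} rho(k-j)]
            / [1 - sum_{j=1..k-1} phi_{k-1,j} rho(j)],
  phi_{k,j} = phi_{k-1,j} - phi_{kk} phi_{k-1,k-j},  j = 1..k-1.
Step k = 1:
  phi_11 = rho(1) = 0.1465.
Step k = 2:
  phi_22 = [rho(2) - phi_11 rho(1)] / [1 - phi_11 rho(1)] = [0.1607 - (0.1465)(0.1465)] / [1 - (0.1465)(0.1465)]
         = 0.13923775 / 0.97853775 = 0.142292.
  Update: phi_21 = phi_11 - phi_22 phi_11 = 0.1465 - (0.142292)(0.1465) = 0.125654.
Step k = 3:
  phi_33 = [rho(3) - phi_21 rho(2) - phi_22 rho(1)] / [1 - phi_21 rho(1) - phi_22 rho(2)]
    numerator   = -0.399 - (0.125654)(0.1607) - (0.142292)(0.1465) = -0.44003837
    denominator = 1 - (0.125654)(0.1465) - (0.142292)(0.1607) = 0.95872538
  phi_33 = -0.44003837 / 0.95872538 = -0.459.
Therefore phi_{33} = -0.4590.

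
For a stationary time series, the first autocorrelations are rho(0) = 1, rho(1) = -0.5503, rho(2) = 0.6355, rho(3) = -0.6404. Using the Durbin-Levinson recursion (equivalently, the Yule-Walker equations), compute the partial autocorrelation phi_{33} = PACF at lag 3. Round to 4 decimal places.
\phi_{33} = -0.3621

The PACF at lag k is phi_{kk}, the last component of the solution
to the Yule-Walker system G_k phi = r_k where
  (G_k)_{ij} = rho(|i - j|), (r_k)_i = rho(i), i,j = 1..k.
Equivalently, Durbin-Levinson gives phi_{kk} iteratively:
  phi_{11} = rho(1)
  phi_{kk} = [rho(k) - sum_{j=1..k-1} phi_{k-1,j} rho(k-j)]
            / [1 - sum_{j=1..k-1} phi_{k-1,j} rho(j)],
  phi_{k,j} = phi_{k-1,j} - phi_{kk} phi_{k-1,k-j},  j = 1..k-1.
Step k = 1:
  phi_11 = rho(1) = -0.5503.
Step k = 2:
  phi_22 = [rho(2) - phi_11 rho(1)] / [1 - phi_11 rho(1)] = [0.6355 - (-0.5503)(-0.5503)] / [1 - (-0.5503)(-0.5503)]
         = 0.33266991 / 0.69716991 = 0.477172.
  Update: phi_21 = phi_11 - phi_22 phi_11 = -0.5503 - (0.477172)(-0.5503) = -0.287712.
Step k = 3:
  phi_33 = [rho(3) - phi_21 rho(2) - phi_22 rho(1)] / [1 - phi_21 rho(1) - phi_22 rho(2)]
    numerator   = -0.6404 - (-0.287712)(0.6355) - (0.477172)(-0.5503) = -0.19497113
    denominator = 1 - (-0.287712)(-0.5503) - (0.477172)(0.6355) = 0.53842917
  phi_33 = -0.19497113 / 0.53842917 = -0.3621.
Therefore phi_{33} = -0.3621.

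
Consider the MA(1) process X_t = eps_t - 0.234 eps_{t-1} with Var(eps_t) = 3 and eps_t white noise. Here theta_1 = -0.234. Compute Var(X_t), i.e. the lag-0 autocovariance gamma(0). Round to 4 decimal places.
\gamma(0) = 3.1643

For an MA(q) process X_t = eps_t + sum_i theta_i eps_{t-i} with
Var(eps_t) = sigma^2, the variance is
  gamma(0) = sigma^2 * (1 + sum_i theta_i^2).
  sum_i theta_i^2 = (-0.234)^2 = 0.054756.
  gamma(0) = 3 * (1 + 0.054756) = 3 * 1.054756 = 3.164268, which rounds to 3.1643.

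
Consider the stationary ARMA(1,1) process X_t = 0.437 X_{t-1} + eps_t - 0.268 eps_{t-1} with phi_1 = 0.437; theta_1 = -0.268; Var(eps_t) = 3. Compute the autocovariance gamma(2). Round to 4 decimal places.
\gamma(2) = 0.2418

Multiply the model equation by X_{t-k} and take expectations. With theta_0 = psi_0 = 1 and psi_j the MA(infinity) weights, this gives
  gamma(k) - sum_i phi_i gamma(k-i) = c_k,
  c_k = sigma^2 * sum_{j=k..q} theta_j psi_{j-k}   (c_k = 0 for k > q),
using gamma(-m) = gamma(m).
psi-weights needed (psi_j = theta_j + sum_i phi_i psi_{j-i}):
  psi_1 = theta_1 + phi_1 = -0.268 + (0.437) = 0.169
Right-hand sides:
  c_0 = sigma^2 (1 + theta_1 psi_1) = 3 * (1 + (-0.268)(0.169)) = 3 * 0.954708 = 2.864124
  c_1 = sigma^2 theta_1 = 3 * (-0.268) = -0.804
  c_2 = 0
Equations for k = 0 and k = 1 (AR order 1):
  gamma(0) = phi_1 gamma(1) + c_0
  gamma(1) = phi_1 gamma(0) + c_1
Substituting the second into the first: gamma(0) (1 - phi_1^2) = c_0 + phi_1 c_1, so
  gamma(0) = (c_0 + phi_1 c_1) / (1 - phi_1^2) = (2.864124 + (0.437)(-0.804)) / (1 - (0.437)^2) = 2.512776 / 0.809031 = 3.105908.
  gamma(1) = phi_1 gamma(0) + c_1 = (0.437)(3.105908) + (-0.804) = 0.553282.
For k = 2 (> q): gamma(2) = phi_1 gamma(1) = (0.437)(0.553282) = 0.241784.
Therefore gamma(2) = 0.2418 (to 4 decimal places).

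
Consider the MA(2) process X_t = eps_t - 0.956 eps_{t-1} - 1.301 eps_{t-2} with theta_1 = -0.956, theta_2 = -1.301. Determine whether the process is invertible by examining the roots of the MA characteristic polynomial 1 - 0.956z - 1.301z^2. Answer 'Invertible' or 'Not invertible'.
\text{Not invertible}

The MA(q) characteristic polynomial is P(z) = 1 - 0.956z - 1.301z^2.
Invertibility requires all roots to lie outside the unit circle, i.e. |z| > 1 for every root.
Set 1 + (-0.956) z + (-1.301) z^2 = 0, i.e. a z^2 + b z + c = 0 with a = -1.301, b = -0.956, c = 1.
Discriminant D = b^2 - 4ac = (-0.956)^2 - 4*(-1.301)*1 = 0.913936 - (-5.204) = 6.117936.
D >= 0, so the roots are real: z = (-b +/- sqrt(D)) / (2a) = (0.956 +/- 2.473446) / (-2.602).
  z_1 = (0.956 + 2.473446) / (-2.602) = -1.318,   |z_1| = 1.318.
  z_2 = (0.956 - 2.473446) / (-2.602) = 0.5832,   |z_2| = 0.5832.
Moduli of all roots: 1.3180, 0.5832.
All moduli strictly greater than 1? No.
Verdict: Not invertible.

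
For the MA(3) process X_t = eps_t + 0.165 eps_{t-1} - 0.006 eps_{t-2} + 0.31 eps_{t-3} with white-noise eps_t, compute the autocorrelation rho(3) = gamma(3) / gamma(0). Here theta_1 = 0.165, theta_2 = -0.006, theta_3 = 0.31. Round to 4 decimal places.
\rho(3) = 0.2760

For an MA(q) process with theta_0 = 1, the autocovariance is
  gamma(k) = sigma^2 * sum_{i=0..q-k} theta_i * theta_{i+k},
and rho(k) = gamma(k) / gamma(0). Sigma^2 cancels.
  numerator   = (1)*(0.31) = 0.31.
  denominator = (1)^2 + (0.165)^2 + (-0.006)^2 + (0.31)^2 = 1.123361.
  rho(3) = 0.31 / 1.123361 = 0.2760.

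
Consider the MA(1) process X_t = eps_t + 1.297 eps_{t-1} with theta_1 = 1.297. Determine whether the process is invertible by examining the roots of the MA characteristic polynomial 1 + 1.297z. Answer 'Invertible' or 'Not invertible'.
\text{Not invertible}

The MA(q) characteristic polynomial is P(z) = 1 + 1.297z.
Invertibility requires all roots to lie outside the unit circle, i.e. |z| > 1 for every root.
This is linear in z: 1 + (1.297) z = 0  =>  z = -1/(1.297) = -0.77101,  |z| = 0.77101.
Moduli of all roots: 0.7710.
All moduli strictly greater than 1? No.
Verdict: Not invertible.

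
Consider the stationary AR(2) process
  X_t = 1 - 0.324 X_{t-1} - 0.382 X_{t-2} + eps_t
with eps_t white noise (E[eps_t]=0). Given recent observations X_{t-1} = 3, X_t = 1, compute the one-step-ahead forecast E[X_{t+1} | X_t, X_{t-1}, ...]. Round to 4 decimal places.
E[X_{t+1} \mid \mathcal F_t] = -0.4700

For an AR(p) model X_t = c + sum_i phi_i X_{t-i} + eps_t, the
one-step-ahead conditional mean is
  E[X_{t+1} | X_t, ...] = c + sum_i phi_i X_{t+1-i}.
Substitute known values:
  E[X_{t+1} | ...] = 1 + (-0.324) * (1) + (-0.382) * (3)
                   = -0.4700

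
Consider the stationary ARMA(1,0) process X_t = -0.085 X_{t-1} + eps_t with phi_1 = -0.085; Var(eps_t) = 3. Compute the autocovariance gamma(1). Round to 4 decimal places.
\gamma(1) = -0.2569

Multiply the model equation by X_{t-k} and take expectations. With theta_0 = psi_0 = 1 and psi_j the MA(infinity) weights, this gives
  gamma(k) - sum_i phi_i gamma(k-i) = c_k,
  c_k = sigma^2 * sum_{j=k..q} theta_j psi_{j-k}   (c_k = 0 for k > q),
using gamma(-m) = gamma(m).
Pure AR (q = 0): c_0 = sigma^2 = 3, c_k = 0 for k >= 1.
Equations for k = 0 and k = 1 (AR order 1):
  gamma(0) = phi_1 gamma(1) + c_0
  gamma(1) = phi_1 gamma(0) + c_1
Substituting the second into the first: gamma(0) (1 - phi_1^2) = c_0 + phi_1 c_1, so
  gamma(0) = c_0 / (1 - phi_1^2) = 3 / (1 - (-0.085)^2) = 3 / 0.992775 = 3.021833.
  gamma(1) = phi_1 gamma(0) = (-0.085)(3.021833) = -0.256856.
Therefore gamma(1) = -0.2569 (to 4 decimal places).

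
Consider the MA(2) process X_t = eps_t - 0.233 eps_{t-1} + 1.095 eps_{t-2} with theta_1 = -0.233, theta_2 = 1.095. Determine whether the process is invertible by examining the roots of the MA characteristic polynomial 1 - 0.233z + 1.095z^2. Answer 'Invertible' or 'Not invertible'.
\text{Not invertible}

The MA(q) characteristic polynomial is P(z) = 1 - 0.233z + 1.095z^2.
Invertibility requires all roots to lie outside the unit circle, i.e. |z| > 1 for every root.
Set 1 + (-0.233) z + (1.095) z^2 = 0, i.e. a z^2 + b z + c = 0 with a = 1.095, b = -0.233, c = 1.
Discriminant D = b^2 - 4ac = (-0.233)^2 - 4*(1.095)*1 = 0.054289 - (4.38) = -4.325711.
D < 0, so the roots are the complex-conjugate pair z = (-b +/- i sqrt(-D)) / (2a) = 0.1064 +/- 0.9497i.
For a conjugate pair |z|^2 = z * conj(z) = (product of roots) = c/a = 1/(1.095) = 0.913242, so |z| = sqrt(0.913242) = 0.9556 for both roots.
Moduli of all roots: 0.9556, 0.9556.
All moduli strictly greater than 1? No.
Verdict: Not invertible.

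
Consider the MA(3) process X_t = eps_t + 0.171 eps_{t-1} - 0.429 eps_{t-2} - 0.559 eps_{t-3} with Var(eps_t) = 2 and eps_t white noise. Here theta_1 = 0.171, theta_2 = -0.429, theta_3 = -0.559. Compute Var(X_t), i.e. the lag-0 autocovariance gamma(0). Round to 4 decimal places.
\gamma(0) = 3.0515

For an MA(q) process X_t = eps_t + sum_i theta_i eps_{t-i} with
Var(eps_t) = sigma^2, the variance is
  gamma(0) = sigma^2 * (1 + sum_i theta_i^2).
  sum_i theta_i^2 = (0.171)^2 + (-0.429)^2 + (-0.559)^2 = 0.029241 + 0.184041 + 0.312481 = 0.525763.
  gamma(0) = 2 * (1 + 0.525763) = 2 * 1.525763 = 3.051526, which rounds to 3.0515.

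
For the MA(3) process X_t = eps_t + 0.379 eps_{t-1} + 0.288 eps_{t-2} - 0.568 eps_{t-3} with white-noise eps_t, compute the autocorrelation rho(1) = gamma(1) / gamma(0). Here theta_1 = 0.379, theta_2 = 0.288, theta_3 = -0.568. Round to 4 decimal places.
\rho(1) = 0.2095

For an MA(q) process with theta_0 = 1, the autocovariance is
  gamma(k) = sigma^2 * sum_{i=0..q-k} theta_i * theta_{i+k},
and rho(k) = gamma(k) / gamma(0). Sigma^2 cancels.
  numerator   = (1)*(0.379) + (0.379)*(0.288) + (0.288)*(-0.568) = 0.324568.
  denominator = (1)^2 + (0.379)^2 + (0.288)^2 + (-0.568)^2 = 1.549209.
  rho(1) = 0.324568 / 1.549209 = 0.2095.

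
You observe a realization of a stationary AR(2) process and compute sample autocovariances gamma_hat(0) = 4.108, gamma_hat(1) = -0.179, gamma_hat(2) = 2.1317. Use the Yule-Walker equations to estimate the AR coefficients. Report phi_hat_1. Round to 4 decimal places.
\hat\phi_{1} = -0.0210

The Yule-Walker equations for an AR(p) process read, in matrix form,
  Gamma_p phi = r_p,   with   (Gamma_p)_{ij} = gamma(|i - j|),
                       (r_p)_i = gamma(i),   i,j = 1..p.
Substitute the sample gammas (Toeplitz matrix and right-hand side of size 2):
  Gamma_p = [[4.108, -0.179], [-0.179, 4.108]]
  r_p     = [-0.179, 2.1317]
Written out:
  4.108 phi_1 - 0.179 phi_2 = -0.179
  -0.179 phi_1 + 4.108 phi_2 = 2.1317
Solve by Cramer's rule:
  det = gamma(0)^2 - gamma(1)^2 = (4.108)^2 - (-0.179)^2 = 16.875664 - 0.032041 = 16.843623
  phi_hat_1 = [gamma(1) gamma(0) - gamma(1) gamma(2)] / det = [(-0.179)(4.108) - (-0.179)(2.1317)] / 16.843623 = -0.3537577 / 16.843623 = -0.021
  phi_hat_2 = [gamma(0) gamma(2) - gamma(1)^2] / det = [(4.108)(2.1317) - (-0.179)^2] / 16.843623 = 8.7249826 / 16.843623 = 0.518
So phi_hat = [-0.0210, 0.5180].
Therefore phi_hat_1 = -0.0210.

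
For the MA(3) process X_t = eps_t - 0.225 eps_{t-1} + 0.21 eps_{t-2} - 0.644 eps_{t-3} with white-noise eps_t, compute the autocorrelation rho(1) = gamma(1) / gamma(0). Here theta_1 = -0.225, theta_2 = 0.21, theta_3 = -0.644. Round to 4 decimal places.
\rho(1) = -0.2700

For an MA(q) process with theta_0 = 1, the autocovariance is
  gamma(k) = sigma^2 * sum_{i=0..q-k} theta_i * theta_{i+k},
and rho(k) = gamma(k) / gamma(0). Sigma^2 cancels.
  numerator   = (1)*(-0.225) + (-0.225)*(0.21) + (0.21)*(-0.644) = -0.40749.
  denominator = (1)^2 + (-0.225)^2 + (0.21)^2 + (-0.644)^2 = 1.509461.
  rho(1) = -0.40749 / 1.509461 = -0.2700.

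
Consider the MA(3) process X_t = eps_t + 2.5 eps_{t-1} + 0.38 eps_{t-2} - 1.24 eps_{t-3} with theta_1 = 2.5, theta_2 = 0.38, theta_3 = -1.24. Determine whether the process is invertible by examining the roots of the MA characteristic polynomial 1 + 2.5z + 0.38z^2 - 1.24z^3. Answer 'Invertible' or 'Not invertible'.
\text{Not invertible}

The MA(q) characteristic polynomial is P(z) = 1 + 2.5z + 0.38z^2 - 1.24z^3.
Invertibility requires all roots to lie outside the unit circle, i.e. |z| > 1 for every root.
Degree 3: look for a simple real root z0 first, then factor out (1 - z/z0) and solve the remaining quadratic.
Testing z0 = -0.5: P(-0.5) = 1 + (2.5)(-0.5) + (0.38)(-0.5)^2 + (-1.24)(-0.5)^3
  = 1 + (-1.25) + (0.095) + (0.155) = 0.  So z_0 = -0.5 is a root, |z_0| = 0.5.
Divide out the factor (1 + 2 z) = (1 - z/z0) (since 1/z0 = -2):
  P(z) = (1 + 2 z)(1 + (0.5) z + (-0.62) z^2)
  [check: z-coef 0.5 - (-2) = 2.5; z^2-coef -0.62 - (-2)(0.5) = 0.38; z^3-coef -(-2)(-0.62) = -1.24.]
Remaining roots from the quadratic factor 1 + (0.5) z + (-0.62) z^2:
  Set 1 + (0.5) z + (-0.62) z^2 = 0, i.e. a z^2 + b z + c = 0 with a = -0.62, b = 0.5, c = 1.
  Discriminant D = b^2 - 4ac = (0.5)^2 - 4*(-0.62)*1 = 0.25 - (-2.48) = 2.73.
  D >= 0, so the roots are real: z = (-b +/- sqrt(D)) / (2a) = (-0.5 +/- 1.652271) / (-1.24).
    z_1 = (-0.5 + 1.652271) / (-1.24) = -0.9293,   |z_1| = 0.9293.
    z_2 = (-0.5 - 1.652271) / (-1.24) = 1.7357,   |z_2| = 1.7357.
Moduli of all roots: 0.5000, 0.9293, 1.7357.
All moduli strictly greater than 1? No.
Verdict: Not invertible.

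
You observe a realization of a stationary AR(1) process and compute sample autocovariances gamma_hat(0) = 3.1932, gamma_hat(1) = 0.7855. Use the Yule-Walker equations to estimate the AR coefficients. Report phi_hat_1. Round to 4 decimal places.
\hat\phi_{1} = 0.2460

The Yule-Walker equations for an AR(p) process read, in matrix form,
  Gamma_p phi = r_p,   with   (Gamma_p)_{ij} = gamma(|i - j|),
                       (r_p)_i = gamma(i),   i,j = 1..p.
Substitute the sample gammas (Toeplitz matrix and right-hand side of size 1):
  Gamma_p = [[3.1932]]
  r_p     = [0.7855]
With p = 1 this is the single equation gamma(0) phi_1 = gamma(1):
  phi_hat_1 = gamma(1) / gamma(0) = 0.7855 / 3.1932 = 0.2460.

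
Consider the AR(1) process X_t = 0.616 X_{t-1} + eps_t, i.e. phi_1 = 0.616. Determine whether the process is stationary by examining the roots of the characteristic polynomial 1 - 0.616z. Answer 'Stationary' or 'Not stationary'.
\text{Stationary}

The AR(p) characteristic polynomial is P(z) = 1 - 0.616z.
Stationarity requires all roots to lie outside the unit circle, i.e. |z| > 1 for every root.
This is linear in z: 1 + (-0.616) z = 0  =>  z = -1/(-0.616) = 1.623377,  |z| = 1.623377.
Moduli of all roots: 1.6234.
All moduli strictly greater than 1? Yes.
Verdict: Stationary.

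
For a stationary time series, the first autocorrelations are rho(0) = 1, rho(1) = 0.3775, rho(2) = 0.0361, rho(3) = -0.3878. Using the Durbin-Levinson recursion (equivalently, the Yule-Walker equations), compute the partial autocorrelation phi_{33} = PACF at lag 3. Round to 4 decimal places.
\phi_{33} = -0.4220

The PACF at lag k is phi_{kk}, the last component of the solution
to the Yule-Walker system G_k phi = r_k where
  (G_k)_{ij} = rho(|i - j|), (r_k)_i = rho(i), i,j = 1..k.
Equivalently, Durbin-Levinson gives phi_{kk} iteratively:
  phi_{11} = rho(1)
  phi_{kk} = [rho(k) - sum_{j=1..k-1} phi_{k-1,j} rho(k-j)]
            / [1 - sum_{j=1..k-1} phi_{k-1,j} rho(j)],
  phi_{k,j} = phi_{k-1,j} - phi_{kk} phi_{k-1,k-j},  j = 1..k-1.
Step k = 1:
  phi_11 = rho(1) = 0.3775.
Step k = 2:
  phi_22 = [rho(2) - phi_11 rho(1)] / [1 - phi_11 rho(1)] = [0.0361 - (0.3775)(0.3775)] / [1 - (0.3775)(0.3775)]
         = -0.10640625 / 0.85749375 = -0.12409.
  Update: phi_21 = phi_11 - phi_22 phi_11 = 0.3775 - (-0.12409)(0.3775) = 0.424344.
Step k = 3:
  phi_33 = [rho(3) - phi_21 rho(2) - phi_22 rho(1)] / [1 - phi_21 rho(1) - phi_22 rho(2)]
    numerator   = -0.3878 - (0.424344)(0.0361) - (-0.12409)(0.3775) = -0.35627491
    denominator = 1 - (0.424344)(0.3775) - (-0.12409)(0.0361) = 0.84428982
  phi_33 = -0.35627491 / 0.84428982 = -0.422.
Therefore phi_{33} = -0.4220.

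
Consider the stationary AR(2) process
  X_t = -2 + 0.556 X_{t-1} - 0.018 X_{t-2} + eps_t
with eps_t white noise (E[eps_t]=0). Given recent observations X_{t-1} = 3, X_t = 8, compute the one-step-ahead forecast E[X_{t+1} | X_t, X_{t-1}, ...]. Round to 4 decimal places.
E[X_{t+1} \mid \mathcal F_t] = 2.3940

For an AR(p) model X_t = c + sum_i phi_i X_{t-i} + eps_t, the
one-step-ahead conditional mean is
  E[X_{t+1} | X_t, ...] = c + sum_i phi_i X_{t+1-i}.
Substitute known values:
  E[X_{t+1} | ...] = -2 + (0.556) * (8) + (-0.018) * (3)
                   = 2.3940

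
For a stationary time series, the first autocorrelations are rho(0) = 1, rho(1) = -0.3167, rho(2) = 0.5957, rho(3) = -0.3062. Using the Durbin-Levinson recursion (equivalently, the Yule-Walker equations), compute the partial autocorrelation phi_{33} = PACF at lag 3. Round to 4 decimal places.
\phi_{33} = -0.0750

The PACF at lag k is phi_{kk}, the last component of the solution
to the Yule-Walker system G_k phi = r_k where
  (G_k)_{ij} = rho(|i - j|), (r_k)_i = rho(i), i,j = 1..k.
Equivalently, Durbin-Levinson gives phi_{kk} iteratively:
  phi_{11} = rho(1)
  phi_{kk} = [rho(k) - sum_{j=1..k-1} phi_{k-1,j} rho(k-j)]
            / [1 - sum_{j=1..k-1} phi_{k-1,j} rho(j)],
  phi_{k,j} = phi_{k-1,j} - phi_{kk} phi_{k-1,k-j},  j = 1..k-1.
Step k = 1:
  phi_11 = rho(1) = -0.3167.
Step k = 2:
  phi_22 = [rho(2) - phi_11 rho(1)] / [1 - phi_11 rho(1)] = [0.5957 - (-0.3167)(-0.3167)] / [1 - (-0.3167)(-0.3167)]
         = 0.49540111 / 0.89970111 = 0.550629.
  Update: phi_21 = phi_11 - phi_22 phi_11 = -0.3167 - (0.550629)(-0.3167) = -0.142316.
Step k = 3:
  phi_33 = [rho(3) - phi_21 rho(2) - phi_22 rho(1)] / [1 - phi_21 rho(1) - phi_22 rho(2)]
    numerator   = -0.3062 - (-0.142316)(0.5957) - (0.550629)(-0.3167) = -0.04703833
    denominator = 1 - (-0.142316)(-0.3167) - (0.550629)(0.5957) = 0.62691912
  phi_33 = -0.04703833 / 0.62691912 = -0.075.
Therefore phi_{33} = -0.0750.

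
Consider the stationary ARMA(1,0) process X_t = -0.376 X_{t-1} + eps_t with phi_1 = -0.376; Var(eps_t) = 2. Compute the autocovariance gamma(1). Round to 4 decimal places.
\gamma(1) = -0.8758

Multiply the model equation by X_{t-k} and take expectations. With theta_0 = psi_0 = 1 and psi_j the MA(infinity) weights, this gives
  gamma(k) - sum_i phi_i gamma(k-i) = c_k,
  c_k = sigma^2 * sum_{j=k..q} theta_j psi_{j-k}   (c_k = 0 for k > q),
using gamma(-m) = gamma(m).
Pure AR (q = 0): c_0 = sigma^2 = 2, c_k = 0 for k >= 1.
Equations for k = 0 and k = 1 (AR order 1):
  gamma(0) = phi_1 gamma(1) + c_0
  gamma(1) = phi_1 gamma(0) + c_1
Substituting the second into the first: gamma(0) (1 - phi_1^2) = c_0 + phi_1 c_1, so
  gamma(0) = c_0 / (1 - phi_1^2) = 2 / (1 - (-0.376)^2) = 2 / 0.858624 = 2.329308.
  gamma(1) = phi_1 gamma(0) = (-0.376)(2.329308) = -0.87582.
Therefore gamma(1) = -0.8758 (to 4 decimal places).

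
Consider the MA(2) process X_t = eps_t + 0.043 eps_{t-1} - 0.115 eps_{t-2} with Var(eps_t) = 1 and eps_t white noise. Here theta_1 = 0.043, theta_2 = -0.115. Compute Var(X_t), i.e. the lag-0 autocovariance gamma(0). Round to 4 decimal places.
\gamma(0) = 1.0151

For an MA(q) process X_t = eps_t + sum_i theta_i eps_{t-i} with
Var(eps_t) = sigma^2, the variance is
  gamma(0) = sigma^2 * (1 + sum_i theta_i^2).
  sum_i theta_i^2 = (0.043)^2 + (-0.115)^2 = 0.001849 + 0.013225 = 0.015074.
  gamma(0) = 1 * (1 + 0.015074) = 1 * 1.015074 = 1.015074, which rounds to 1.0151.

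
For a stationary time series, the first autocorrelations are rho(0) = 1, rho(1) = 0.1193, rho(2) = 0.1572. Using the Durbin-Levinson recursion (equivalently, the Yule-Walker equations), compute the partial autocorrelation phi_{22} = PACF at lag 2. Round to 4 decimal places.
\phi_{22} = 0.1450

The PACF at lag k is phi_{kk}, the last component of the solution
to the Yule-Walker system G_k phi = r_k where
  (G_k)_{ij} = rho(|i - j|), (r_k)_i = rho(i), i,j = 1..k.
Equivalently, Durbin-Levinson gives phi_{kk} iteratively:
  phi_{11} = rho(1)
  phi_{kk} = [rho(k) - sum_{j=1..k-1} phi_{k-1,j} rho(k-j)]
            / [1 - sum_{j=1..k-1} phi_{k-1,j} rho(j)],
  phi_{k,j} = phi_{k-1,j} - phi_{kk} phi_{k-1,k-j},  j = 1..k-1.
Step k = 1:
  phi_11 = rho(1) = 0.1193.
Step k = 2:
  phi_22 = [rho(2) - phi_11 rho(1)] / [1 - phi_11 rho(1)] = [0.1572 - (0.1193)(0.1193)] / [1 - (0.1193)(0.1193)]
         = 0.14296751 / 0.98576751 = 0.145.
Therefore phi_{22} = 0.1450.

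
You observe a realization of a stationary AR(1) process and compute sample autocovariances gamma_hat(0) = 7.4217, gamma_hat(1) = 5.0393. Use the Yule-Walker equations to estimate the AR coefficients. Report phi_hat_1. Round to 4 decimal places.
\hat\phi_{1} = 0.6790

The Yule-Walker equations for an AR(p) process read, in matrix form,
  Gamma_p phi = r_p,   with   (Gamma_p)_{ij} = gamma(|i - j|),
                       (r_p)_i = gamma(i),   i,j = 1..p.
Substitute the sample gammas (Toeplitz matrix and right-hand side of size 1):
  Gamma_p = [[7.4217]]
  r_p     = [5.0393]
With p = 1 this is the single equation gamma(0) phi_1 = gamma(1):
  phi_hat_1 = gamma(1) / gamma(0) = 5.0393 / 7.4217 = 0.6790.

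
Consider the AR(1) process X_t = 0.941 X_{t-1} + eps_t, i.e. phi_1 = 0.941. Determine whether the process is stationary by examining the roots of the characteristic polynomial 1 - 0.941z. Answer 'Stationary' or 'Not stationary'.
\text{Stationary}

The AR(p) characteristic polynomial is P(z) = 1 - 0.941z.
Stationarity requires all roots to lie outside the unit circle, i.e. |z| > 1 for every root.
This is linear in z: 1 + (-0.941) z = 0  =>  z = -1/(-0.941) = 1.062699,  |z| = 1.062699.
Moduli of all roots: 1.0627.
All moduli strictly greater than 1? Yes.
Verdict: Stationary.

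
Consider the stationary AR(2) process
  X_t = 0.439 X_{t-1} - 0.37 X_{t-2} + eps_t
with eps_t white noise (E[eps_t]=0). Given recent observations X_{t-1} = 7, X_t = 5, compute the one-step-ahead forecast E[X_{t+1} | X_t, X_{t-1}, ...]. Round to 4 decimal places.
E[X_{t+1} \mid \mathcal F_t] = -0.3950

For an AR(p) model X_t = c + sum_i phi_i X_{t-i} + eps_t, the
one-step-ahead conditional mean is
  E[X_{t+1} | X_t, ...] = c + sum_i phi_i X_{t+1-i}.
Substitute known values:
  E[X_{t+1} | ...] = (0.439) * (5) + (-0.37) * (7)
                   = -0.3950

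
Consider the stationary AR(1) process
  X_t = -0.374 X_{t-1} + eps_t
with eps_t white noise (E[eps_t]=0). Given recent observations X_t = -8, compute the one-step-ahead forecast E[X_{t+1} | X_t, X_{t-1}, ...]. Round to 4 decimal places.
E[X_{t+1} \mid \mathcal F_t] = 2.9920

For an AR(p) model X_t = c + sum_i phi_i X_{t-i} + eps_t, the
one-step-ahead conditional mean is
  E[X_{t+1} | X_t, ...] = c + sum_i phi_i X_{t+1-i}.
Substitute known values:
  E[X_{t+1} | ...] = (-0.374) * (-8)
                   = 2.9920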